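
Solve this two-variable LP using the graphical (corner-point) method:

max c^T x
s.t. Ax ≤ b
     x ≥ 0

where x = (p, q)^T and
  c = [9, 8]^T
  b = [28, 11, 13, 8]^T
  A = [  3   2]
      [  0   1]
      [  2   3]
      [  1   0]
Each vertex is the intersection of two constraint boundaries that also satisfies all remaining constraints:
  p = 0 and q = 0 → (0, 0)
  2p + 3q = 13 and q = 0 → (6.5, 0)
  2p + 3q = 13 and p = 0 → (0, 4.333)

Evaluating z = 9p + 8q at each vertex:
  (0, 0): z = 0
  (6.5, 0): z = 58.5
  (0, 4.333): z = 34.67

The maximum is at (6.5, 0) with z = 58.5.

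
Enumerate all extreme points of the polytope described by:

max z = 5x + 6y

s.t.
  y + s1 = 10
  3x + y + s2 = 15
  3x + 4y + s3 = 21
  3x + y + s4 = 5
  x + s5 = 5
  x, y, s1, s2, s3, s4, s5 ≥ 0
Each vertex is the intersection of two constraint boundaries that also satisfies all remaining constraints:
  x = 0 and y = 0 → (0, 0)
  3x + y = 5 and y = 0 → (1.667, 0)
  3x + y = 5 and x = 0 → (0, 5)

Vertices: (0, 0), (1.667, 0), (0, 5)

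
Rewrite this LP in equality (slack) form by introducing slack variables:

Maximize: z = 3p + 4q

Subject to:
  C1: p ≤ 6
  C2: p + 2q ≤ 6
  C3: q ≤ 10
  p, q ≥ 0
max z = 3p + 4q

s.t.
  p + s1 = 6
  p + 2q + s2 = 6
  q + s3 = 10
  p, q, s1, s2, s3 ≥ 0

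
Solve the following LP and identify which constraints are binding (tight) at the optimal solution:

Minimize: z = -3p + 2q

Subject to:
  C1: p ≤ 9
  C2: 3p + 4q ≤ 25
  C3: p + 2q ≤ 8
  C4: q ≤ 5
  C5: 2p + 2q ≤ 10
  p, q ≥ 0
Optimal: p = 5, q = 0
Binding: C5, q ≥ 0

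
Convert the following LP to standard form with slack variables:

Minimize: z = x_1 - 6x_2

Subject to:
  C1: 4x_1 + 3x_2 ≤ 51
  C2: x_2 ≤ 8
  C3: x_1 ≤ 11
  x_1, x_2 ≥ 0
min z = x_1 - 6x_2

s.t.
  4x_1 + 3x_2 + s1 = 51
  x_2 + s2 = 8
  x_1 + s3 = 11
  x_1, x_2, s1, s2, s3 ≥ 0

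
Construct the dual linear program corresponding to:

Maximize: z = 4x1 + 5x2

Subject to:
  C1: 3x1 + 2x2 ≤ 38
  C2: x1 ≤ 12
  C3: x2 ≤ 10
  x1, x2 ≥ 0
Minimize: z = 38y1 + 12y2 + 10y3

Subject to:
  C1: -3y1 - y2 ≤ -4
  C2: -2y1 - y3 ≤ -5
  y1, y2, y3 ≥ 0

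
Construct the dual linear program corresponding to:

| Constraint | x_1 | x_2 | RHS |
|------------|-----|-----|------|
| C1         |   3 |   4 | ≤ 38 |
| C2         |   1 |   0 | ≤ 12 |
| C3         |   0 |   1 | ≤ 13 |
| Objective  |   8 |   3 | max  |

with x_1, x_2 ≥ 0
Minimize: z = 38y1 + 12y2 + 13y3

Subject to:
  C1: -3y1 - y2 ≤ -8
  C2: -4y1 - y3 ≤ -3
  y1, y2, y3 ≥ 0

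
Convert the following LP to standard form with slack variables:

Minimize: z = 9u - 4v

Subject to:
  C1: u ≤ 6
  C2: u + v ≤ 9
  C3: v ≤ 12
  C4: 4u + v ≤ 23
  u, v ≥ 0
min z = 9u - 4v

s.t.
  u + s1 = 6
  u + v + s2 = 9
  v + s3 = 12
  4u + v + s4 = 23
  u, v, s1, s2, s3, s4 ≥ 0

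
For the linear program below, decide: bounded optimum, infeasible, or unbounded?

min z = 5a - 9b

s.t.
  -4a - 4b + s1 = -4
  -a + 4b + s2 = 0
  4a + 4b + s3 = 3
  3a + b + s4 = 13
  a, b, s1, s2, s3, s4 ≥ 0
The row 4a + 4b + s3 = 3 with s3 ≥ 0 requires 4a + 4b ≤ 3, while the row -4a - 4b + s1 = -4 with s1 ≥ 0 is equivalent to 4a + 4b ≥ 4. Together they would need 4 ≤ 4a + 4b ≤ 3, which is impossible since 4 > 3. No point satisfies all constraints.

Infeasible: no point satisfies all constraints simultaneously.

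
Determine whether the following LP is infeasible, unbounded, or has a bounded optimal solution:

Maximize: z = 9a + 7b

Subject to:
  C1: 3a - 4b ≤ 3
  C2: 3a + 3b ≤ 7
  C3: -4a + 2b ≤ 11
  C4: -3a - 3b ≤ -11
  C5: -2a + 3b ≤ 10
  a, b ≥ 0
C2 requires 3a + 3b ≤ 7, while C4 (-3a - 3b ≤ -11) is equivalent to 3a + 3b ≥ 11. Together they would need 11 ≤ 3a + 3b ≤ 7, which is impossible since 11 > 7. No point satisfies all constraints.

Infeasible — the constraint set is empty.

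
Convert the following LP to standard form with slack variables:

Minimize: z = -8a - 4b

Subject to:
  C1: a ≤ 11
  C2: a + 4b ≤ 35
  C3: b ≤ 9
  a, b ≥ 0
min z = -8a - 4b

s.t.
  a + s1 = 11
  a + 4b + s2 = 35
  b + s3 = 9
  a, b, s1, s2, s3 ≥ 0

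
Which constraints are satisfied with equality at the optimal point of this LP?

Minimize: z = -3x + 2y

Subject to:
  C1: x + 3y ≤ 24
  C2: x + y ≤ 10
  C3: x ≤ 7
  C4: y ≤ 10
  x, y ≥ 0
Optimal: x = 7, y = 0
Slack at optimum:
  C1: slack = 17
  C2: slack = 3
  C3: slack = 0 (binding)
  C4: slack = 10
  x ≥ 0: x = 7
  y ≥ 0: y = 0 (binding)
Binding constraints: C3, y ≥ 0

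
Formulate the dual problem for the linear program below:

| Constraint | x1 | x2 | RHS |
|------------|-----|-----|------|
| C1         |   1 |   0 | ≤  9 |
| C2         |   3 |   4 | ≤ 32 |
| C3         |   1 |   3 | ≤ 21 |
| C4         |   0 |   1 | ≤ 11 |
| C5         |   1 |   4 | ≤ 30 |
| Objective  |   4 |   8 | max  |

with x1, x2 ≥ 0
Minimize: z = 9y1 + 32y2 + 21y3 + 11y4 + 30y5

Subject to:
  C1: -y1 - 3y2 - y3 - y5 ≤ -4
  C2: -4y2 - 3y3 - y4 - 4y5 ≤ -8
  y1, y2, y3, y4, y5 ≥ 0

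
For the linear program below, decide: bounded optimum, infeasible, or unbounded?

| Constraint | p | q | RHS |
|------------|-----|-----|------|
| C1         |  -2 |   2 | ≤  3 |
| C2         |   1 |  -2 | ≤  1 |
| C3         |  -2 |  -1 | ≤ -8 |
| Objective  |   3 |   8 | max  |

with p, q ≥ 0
Feasible point: (3, 2) satisfies every constraint, so the LP is feasible.
Direction d = (1, 1): for each constraint row a, a·d ≤ 0 —
  (-2)(1) + (2)(1) = 0 ≤ 0
  (1)(1) + (-2)(1) = -1 ≤ 0
  (-2)(1) + (-1)(1) = -3 ≤ 0
and d ≥ 0, so (3, 2) + t·d stays feasible for every t ≥ 0. Along this ray z = 3p + 8q changes by 11 per unit t, so z → +∞.

Unbounded — the objective can increase without bound over the feasible region.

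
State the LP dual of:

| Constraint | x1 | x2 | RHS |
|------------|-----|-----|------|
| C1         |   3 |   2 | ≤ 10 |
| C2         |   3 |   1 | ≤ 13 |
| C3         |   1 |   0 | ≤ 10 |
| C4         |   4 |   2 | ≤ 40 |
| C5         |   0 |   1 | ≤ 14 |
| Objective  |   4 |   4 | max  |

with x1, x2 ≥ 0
Minimize: z = 10y1 + 13y2 + 10y3 + 40y4 + 14y5

Subject to:
  C1: -3y1 - 3y2 - y3 - 4y4 ≤ -4
  C2: -2y1 - y2 - 2y4 - y5 ≤ -4
  y1, y2, y3, y4, y5 ≥ 0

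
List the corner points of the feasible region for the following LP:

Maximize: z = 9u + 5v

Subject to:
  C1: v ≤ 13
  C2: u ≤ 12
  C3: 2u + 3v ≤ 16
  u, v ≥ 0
Each vertex is the intersection of two constraint boundaries that also satisfies all remaining constraints:
  u = 0 and v = 0 → (0, 0)
  2u + 3v = 16 and v = 0 → (8, 0)
  2u + 3v = 16 and u = 0 → (0, 5.333)

Vertices: (0, 0), (8, 0), (0, 5.333)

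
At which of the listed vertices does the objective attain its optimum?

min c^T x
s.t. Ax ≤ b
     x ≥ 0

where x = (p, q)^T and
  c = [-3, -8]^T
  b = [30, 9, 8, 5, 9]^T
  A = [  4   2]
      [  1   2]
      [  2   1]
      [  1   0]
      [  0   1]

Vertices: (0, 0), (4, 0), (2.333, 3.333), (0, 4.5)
Evaluating z = -3p - 8q at each vertex:
  (0, 0): z = 0
  (4, 0): z = -12
  (2.333, 3.333): z = -33.67
  (0, 4.5): z = -36

The smallest value is z = -36, attained at (0, 4.5).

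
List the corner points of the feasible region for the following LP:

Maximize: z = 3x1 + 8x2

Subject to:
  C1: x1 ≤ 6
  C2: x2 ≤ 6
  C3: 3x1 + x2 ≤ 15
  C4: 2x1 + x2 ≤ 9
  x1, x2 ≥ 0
Each vertex is the intersection of two constraint boundaries that also satisfies all remaining constraints:
  x1 = 0 and x2 = 0 → (0, 0)
  2x1 + x2 = 9 and x2 = 0 → (4.5, 0)
  x2 = 6 and 2x1 + x2 = 9 → (1.5, 6)
  x2 = 6 and x1 = 0 → (0, 6)

Vertices: (0, 0), (4.5, 0), (1.5, 6), (0, 6)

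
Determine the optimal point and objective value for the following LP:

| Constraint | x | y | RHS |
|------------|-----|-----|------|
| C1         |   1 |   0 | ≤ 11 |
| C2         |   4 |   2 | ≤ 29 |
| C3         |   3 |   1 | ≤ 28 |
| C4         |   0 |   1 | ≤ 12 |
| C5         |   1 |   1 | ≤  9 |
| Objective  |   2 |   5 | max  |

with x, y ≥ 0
x = 0, y = 9, z = 45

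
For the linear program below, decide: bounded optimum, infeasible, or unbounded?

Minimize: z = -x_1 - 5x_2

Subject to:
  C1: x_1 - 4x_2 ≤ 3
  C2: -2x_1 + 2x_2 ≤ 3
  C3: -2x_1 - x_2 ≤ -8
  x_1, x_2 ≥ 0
Feasible point: (3, 2) satisfies every constraint, so the LP is feasible.
Direction d = (1, 1): for each constraint row a, a·d ≤ 0 —
  (1)(1) + (-4)(1) = -3 ≤ 0
  (-2)(1) + (2)(1) = 0 ≤ 0
  (-2)(1) + (-1)(1) = -3 ≤ 0
and d ≥ 0, so (3, 2) + t·d stays feasible for every t ≥ 0. Along this ray z = -x_1 - 5x_2 changes by -6 per unit t, so z → −∞.

Unbounded — the objective can decrease without bound over the feasible region.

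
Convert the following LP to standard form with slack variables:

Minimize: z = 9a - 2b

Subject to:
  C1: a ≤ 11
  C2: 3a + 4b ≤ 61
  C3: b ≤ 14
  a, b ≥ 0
min z = 9a - 2b

s.t.
  a + s1 = 11
  3a + 4b + s2 = 61
  b + s3 = 14
  a, b, s1, s2, s3 ≥ 0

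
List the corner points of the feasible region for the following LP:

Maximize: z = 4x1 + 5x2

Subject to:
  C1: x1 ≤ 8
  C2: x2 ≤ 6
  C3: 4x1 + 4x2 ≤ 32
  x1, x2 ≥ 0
Each vertex is the intersection of two constraint boundaries that also satisfies all remaining constraints:
  x1 = 0 and x2 = 0 → (0, 0)
  x1 = 8 and 4x1 + 4x2 = 32 → (8, 0)
  x2 = 6 and 4x1 + 4x2 = 32 → (2, 6)
  x2 = 6 and x1 = 0 → (0, 6)

Vertices: (0, 0), (8, 0), (2, 6), (0, 6)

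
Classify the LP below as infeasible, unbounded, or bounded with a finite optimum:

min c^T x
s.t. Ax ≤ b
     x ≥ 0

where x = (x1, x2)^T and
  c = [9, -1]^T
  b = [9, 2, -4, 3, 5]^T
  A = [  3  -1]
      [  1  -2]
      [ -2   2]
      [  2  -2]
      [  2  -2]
One constraint requires 2x1 - 2x2 ≤ 3, while the constraint -2x1 + 2x2 ≤ -4 is equivalent to 2x1 - 2x2 ≥ 4. Together they would need 4 ≤ 2x1 - 2x2 ≤ 3, which is impossible since 4 > 3. No point satisfies all constraints.

The feasible region is empty; the LP is infeasible.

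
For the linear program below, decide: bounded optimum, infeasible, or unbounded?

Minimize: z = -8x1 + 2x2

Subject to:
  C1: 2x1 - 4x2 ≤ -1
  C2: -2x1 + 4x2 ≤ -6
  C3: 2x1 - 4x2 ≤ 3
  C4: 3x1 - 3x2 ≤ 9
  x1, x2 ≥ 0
C1 requires 2x1 - 4x2 ≤ -1, while C2 (-2x1 + 4x2 ≤ -6) is equivalent to 2x1 - 4x2 ≥ 6. Together they would need 6 ≤ 2x1 - 4x2 ≤ -1, which is impossible since 6 > -1. No point satisfies all constraints.

The feasible region is empty; the LP is infeasible.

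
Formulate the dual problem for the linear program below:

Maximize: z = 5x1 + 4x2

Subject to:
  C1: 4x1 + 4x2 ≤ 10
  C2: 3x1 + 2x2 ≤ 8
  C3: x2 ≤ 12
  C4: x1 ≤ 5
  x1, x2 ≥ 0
Minimize: z = 10y1 + 8y2 + 12y3 + 5y4

Subject to:
  C1: -4y1 - 3y2 - y4 ≤ -5
  C2: -4y1 - 2y2 - y3 ≤ -4
  y1, y2, y3, y4 ≥ 0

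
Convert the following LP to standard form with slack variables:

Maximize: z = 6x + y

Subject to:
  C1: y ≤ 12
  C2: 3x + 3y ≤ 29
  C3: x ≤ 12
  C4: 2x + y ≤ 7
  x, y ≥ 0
max z = 6x + y

s.t.
  y + s1 = 12
  3x + 3y + s2 = 29
  x + s3 = 12
  2x + y + s4 = 7
  x, y, s1, s2, s3, s4 ≥ 0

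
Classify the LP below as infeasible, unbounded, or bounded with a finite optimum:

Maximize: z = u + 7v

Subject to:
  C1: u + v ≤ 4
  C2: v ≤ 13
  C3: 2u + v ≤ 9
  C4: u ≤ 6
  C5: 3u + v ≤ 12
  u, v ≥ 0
The point (0, 4) satisfies every constraint, so the LP is feasible; the constraints give u ≤ 6 and v ≤ 13, which with u, v ≥ 0 keep the feasible region inside a bounded box. A feasible, bounded LP attains a finite optimum at a vertex.

Evaluating z = u + 7v at each vertex:
  (0, 0): z = 0
  (4, 0): z = 4
  (0, 4): z = 28

The LP has an optimal solution: (0, 4) with z = 28.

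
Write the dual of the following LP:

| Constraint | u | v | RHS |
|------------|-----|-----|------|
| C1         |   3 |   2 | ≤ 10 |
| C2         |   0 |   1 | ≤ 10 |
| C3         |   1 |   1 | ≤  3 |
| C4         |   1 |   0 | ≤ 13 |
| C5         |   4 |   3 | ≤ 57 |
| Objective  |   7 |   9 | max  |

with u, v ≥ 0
Minimize: z = 10y1 + 10y2 + 3y3 + 13y4 + 57y5

Subject to:
  C1: -3y1 - y3 - y4 - 4y5 ≤ -7
  C2: -2y1 - y2 - y3 - 3y5 ≤ -9
  y1, y2, y3, y4, y5 ≥ 0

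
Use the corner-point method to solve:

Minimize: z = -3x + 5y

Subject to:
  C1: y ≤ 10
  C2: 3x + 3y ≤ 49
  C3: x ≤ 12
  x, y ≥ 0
Each vertex is the intersection of two constraint boundaries that also satisfies all remaining constraints:
  x = 0 and y = 0 → (0, 0)
  x = 12 and y = 0 → (12, 0)
  3x + 3y = 49 and x = 12 → (12, 4.333)
  y = 10 and 3x + 3y = 49 → (6.333, 10)
  y = 10 and x = 0 → (0, 10)

Evaluating z = -3x + 5y at each vertex:
  (0, 0): z = 0
  (12, 0): z = -36
  (12, 4.333): z = -14.33
  (6.333, 10): z = 31
  (0, 10): z = 50

The minimum is at (12, 0) with z = -36.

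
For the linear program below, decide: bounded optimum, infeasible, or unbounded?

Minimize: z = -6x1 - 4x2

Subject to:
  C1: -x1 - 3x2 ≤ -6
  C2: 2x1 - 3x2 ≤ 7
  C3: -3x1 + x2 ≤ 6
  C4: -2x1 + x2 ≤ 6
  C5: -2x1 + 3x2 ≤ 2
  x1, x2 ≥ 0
Feasible point: (2, 2) satisfies every constraint, so the LP is feasible.
Direction d = (3, 2): for each constraint row a, a·d ≤ 0 —
  (-1)(3) + (-3)(2) = -9 ≤ 0
  (2)(3) + (-3)(2) = 0 ≤ 0
  (-3)(3) + (1)(2) = -7 ≤ 0
  (-2)(3) + (1)(2) = -4 ≤ 0
  (-2)(3) + (3)(2) = 0 ≤ 0
and d ≥ 0, so (2, 2) + t·d stays feasible for every t ≥ 0. Along this ray z = -6x1 - 4x2 changes by -26 per unit t, so z → −∞.

Unbounded: there is a feasible ray along which z → −∞.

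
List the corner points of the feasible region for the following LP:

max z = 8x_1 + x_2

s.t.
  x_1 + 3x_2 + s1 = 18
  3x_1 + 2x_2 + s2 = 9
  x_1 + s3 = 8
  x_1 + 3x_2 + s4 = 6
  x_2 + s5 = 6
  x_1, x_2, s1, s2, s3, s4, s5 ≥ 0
Each vertex is the intersection of two constraint boundaries that also satisfies all remaining constraints:
  x_1 = 0 and x_2 = 0 → (0, 0)
  3x_1 + 2x_2 = 9 and x_2 = 0 → (3, 0)
  3x_1 + 2x_2 = 9 and x_1 + 3x_2 = 6 → (2.143, 1.286)
  x_1 + 3x_2 = 6 and x_1 = 0 → (0, 2)

Vertices: (0, 0), (3, 0), (2.143, 1.286), (0, 2)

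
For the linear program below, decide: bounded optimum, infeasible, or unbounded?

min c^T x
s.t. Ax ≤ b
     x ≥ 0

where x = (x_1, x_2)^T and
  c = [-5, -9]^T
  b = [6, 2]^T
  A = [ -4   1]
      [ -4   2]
Feasible point: (0, 0) satisfies every constraint, so the LP is feasible.
Direction d = (1, 0): for each constraint row a, a·d ≤ 0 —
  (-4)(1) + (1)(0) = -4 ≤ 0
  (-4)(1) + (2)(0) = -4 ≤ 0
and d ≥ 0, so (0, 0) + t·d stays feasible for every t ≥ 0. Along this ray z = -5x_1 - 9x_2 changes by -5 per unit t, so z → −∞.

Unbounded — the objective can decrease without bound over the feasible region.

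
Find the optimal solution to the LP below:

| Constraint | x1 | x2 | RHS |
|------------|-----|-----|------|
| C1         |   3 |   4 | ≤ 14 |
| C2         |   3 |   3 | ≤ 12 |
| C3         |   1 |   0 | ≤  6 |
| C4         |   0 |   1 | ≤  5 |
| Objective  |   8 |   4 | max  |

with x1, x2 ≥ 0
Each vertex is the intersection of two constraint boundaries that also satisfies all remaining constraints:
  x1 = 0 and x2 = 0 → (0, 0)
  3x1 + 3x2 = 12 and x2 = 0 → (4, 0)
  3x1 + 4x2 = 14 and 3x1 + 3x2 = 12 → (2, 2)
  3x1 + 4x2 = 14 and x1 = 0 → (0, 3.5)

Evaluating z = 8x1 + 4x2 at each vertex:
  (0, 0): z = 0
  (4, 0): z = 32
  (2, 2): z = 24
  (0, 3.5): z = 14

The maximum is at (4, 0) with z = 32.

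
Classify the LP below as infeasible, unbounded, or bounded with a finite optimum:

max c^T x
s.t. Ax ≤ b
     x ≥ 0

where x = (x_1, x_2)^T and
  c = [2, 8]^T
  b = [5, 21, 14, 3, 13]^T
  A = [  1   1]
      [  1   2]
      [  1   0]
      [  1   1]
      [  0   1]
The point (0, 3) satisfies every constraint, so the LP is feasible; the constraints give x_1 ≤ 14 and x_2 ≤ 13, which with x_1, x_2 ≥ 0 keep the feasible region inside a bounded box. A feasible, bounded LP attains a finite optimum at a vertex.

Evaluating z = 2x_1 + 8x_2 at each vertex:
  (0, 0): z = 0
  (3, 0): z = 6
  (0, 3): z = 24

Feasible with finite optimum z* = 24 at (0, 3).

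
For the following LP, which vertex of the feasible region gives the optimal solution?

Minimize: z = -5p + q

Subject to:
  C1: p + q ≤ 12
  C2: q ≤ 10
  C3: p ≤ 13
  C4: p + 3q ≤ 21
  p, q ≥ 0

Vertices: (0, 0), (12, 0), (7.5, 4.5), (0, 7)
(12, 0) with z = -60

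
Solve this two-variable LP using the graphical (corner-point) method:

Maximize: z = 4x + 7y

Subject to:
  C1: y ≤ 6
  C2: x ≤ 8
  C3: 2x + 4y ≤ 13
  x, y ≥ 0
Each vertex is the intersection of two constraint boundaries that also satisfies all remaining constraints:
  x = 0 and y = 0 → (0, 0)
  2x + 4y = 13 and y = 0 → (6.5, 0)
  2x + 4y = 13 and x = 0 → (0, 3.25)

Evaluating z = 4x + 7y at each vertex:
  (0, 0): z = 0
  (6.5, 0): z = 26
  (0, 3.25): z = 22.75

The maximum is at (6.5, 0) with z = 26.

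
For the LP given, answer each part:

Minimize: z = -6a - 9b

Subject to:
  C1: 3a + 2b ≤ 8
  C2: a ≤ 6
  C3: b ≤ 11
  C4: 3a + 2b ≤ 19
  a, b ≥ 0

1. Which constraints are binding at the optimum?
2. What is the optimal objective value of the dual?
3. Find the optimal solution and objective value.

1. C1, a ≥ 0
2. -36 (by strong duality, equal to the primal optimum)
3. a = 0, b = 4, z = -36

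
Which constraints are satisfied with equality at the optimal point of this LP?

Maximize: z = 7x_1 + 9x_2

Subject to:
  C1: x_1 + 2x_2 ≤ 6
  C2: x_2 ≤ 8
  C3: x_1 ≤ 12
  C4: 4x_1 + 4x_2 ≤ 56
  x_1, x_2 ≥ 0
Optimal: x_1 = 6, x_2 = 0
Slack at optimum:
  C1: slack = 0 (binding)
  C2: slack = 8
  C3: slack = 6
  C4: slack = 32
  x_1 ≥ 0: x_1 = 6
  x_2 ≥ 0: x_2 = 0 (binding)
Binding constraints: C1, x_2 ≥ 0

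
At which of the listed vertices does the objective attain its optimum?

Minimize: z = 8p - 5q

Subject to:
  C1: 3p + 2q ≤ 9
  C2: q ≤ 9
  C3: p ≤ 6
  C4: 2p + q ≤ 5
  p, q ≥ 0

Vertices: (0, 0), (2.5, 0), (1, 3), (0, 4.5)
(0, 4.5) with z = -22.5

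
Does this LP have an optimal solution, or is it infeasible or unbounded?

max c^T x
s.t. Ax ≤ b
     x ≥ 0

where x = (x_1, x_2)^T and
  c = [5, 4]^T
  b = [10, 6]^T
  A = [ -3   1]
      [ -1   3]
Feasible point: (0, 0) satisfies every constraint, so the LP is feasible.
Direction d = (1, 0): for each constraint row a, a·d ≤ 0 —
  (-3)(1) + (1)(0) = -3 ≤ 0
  (-1)(1) + (3)(0) = -1 ≤ 0
and d ≥ 0, so (0, 0) + t·d stays feasible for every t ≥ 0. Along this ray z = 5x_1 + 4x_2 changes by 5 per unit t, so z → +∞.

Unbounded: there is a feasible ray along which z → +∞.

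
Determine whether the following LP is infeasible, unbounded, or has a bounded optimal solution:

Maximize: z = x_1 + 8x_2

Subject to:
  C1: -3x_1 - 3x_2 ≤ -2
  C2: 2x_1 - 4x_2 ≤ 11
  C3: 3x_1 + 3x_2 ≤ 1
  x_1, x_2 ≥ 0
C3 requires 3x_1 + 3x_2 ≤ 1, while C1 (-3x_1 - 3x_2 ≤ -2) is equivalent to 3x_1 + 3x_2 ≥ 2. Together they would need 2 ≤ 3x_1 + 3x_2 ≤ 1, which is impossible since 2 > 1. No point satisfies all constraints.

The feasible region is empty; the LP is infeasible.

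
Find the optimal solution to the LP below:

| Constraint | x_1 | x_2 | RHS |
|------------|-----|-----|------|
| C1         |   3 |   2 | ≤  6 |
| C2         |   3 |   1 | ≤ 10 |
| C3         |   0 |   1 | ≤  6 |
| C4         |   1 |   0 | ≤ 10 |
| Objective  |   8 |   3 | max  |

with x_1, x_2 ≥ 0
Each vertex is the intersection of two constraint boundaries that also satisfies all remaining constraints:
  x_1 = 0 and x_2 = 0 → (0, 0)
  3x_1 + 2x_2 = 6 and x_2 = 0 → (2, 0)
  3x_1 + 2x_2 = 6 and x_1 = 0 → (0, 3)

Evaluating z = 8x_1 + 3x_2 at each vertex:
  (0, 0): z = 0
  (2, 0): z = 16
  (0, 3): z = 9

The maximum is at (2, 0) with z = 16.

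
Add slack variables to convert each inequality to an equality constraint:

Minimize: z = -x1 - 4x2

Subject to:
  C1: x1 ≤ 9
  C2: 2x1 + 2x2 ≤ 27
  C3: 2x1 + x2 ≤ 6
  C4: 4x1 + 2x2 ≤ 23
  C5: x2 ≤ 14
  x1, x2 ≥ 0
min z = -x1 - 4x2

s.t.
  x1 + s1 = 9
  2x1 + 2x2 + s2 = 27
  2x1 + x2 + s3 = 6
  4x1 + 2x2 + s4 = 23
  x2 + s5 = 14
  x1, x2, s1, s2, s3, s4, s5 ≥ 0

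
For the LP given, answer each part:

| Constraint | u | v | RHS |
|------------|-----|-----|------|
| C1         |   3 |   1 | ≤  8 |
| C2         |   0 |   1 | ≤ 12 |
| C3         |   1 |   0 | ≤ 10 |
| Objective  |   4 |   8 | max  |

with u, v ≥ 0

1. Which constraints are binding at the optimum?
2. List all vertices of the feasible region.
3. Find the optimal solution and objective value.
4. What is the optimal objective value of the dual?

1. C1, u ≥ 0
2. (0, 0), (2.667, 0), (0, 8)
3. u = 0, v = 8, z = 64
4. 64 (by strong duality, equal to the primal optimum)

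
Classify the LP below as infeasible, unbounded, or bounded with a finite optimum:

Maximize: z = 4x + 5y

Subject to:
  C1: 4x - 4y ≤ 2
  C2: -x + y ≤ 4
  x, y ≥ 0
Feasible point: (0, 0) satisfies every constraint, so the LP is feasible.
Direction d = (1, 1): for each constraint row a, a·d ≤ 0 —
  (4)(1) + (-4)(1) = 0 ≤ 0
  (-1)(1) + (1)(1) = 0 ≤ 0
and d ≥ 0, so (0, 0) + t·d stays feasible for every t ≥ 0. Along this ray z = 4x + 5y changes by 9 per unit t, so z → +∞.

Unbounded: there is a feasible ray along which z → +∞.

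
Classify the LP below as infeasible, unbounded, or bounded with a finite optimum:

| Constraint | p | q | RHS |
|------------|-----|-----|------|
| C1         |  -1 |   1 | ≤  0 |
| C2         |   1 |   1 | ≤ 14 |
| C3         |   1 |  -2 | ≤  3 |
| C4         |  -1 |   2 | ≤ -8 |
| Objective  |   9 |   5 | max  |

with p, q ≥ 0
C3 requires p - 2q ≤ 3, while C4 (-p + 2q ≤ -8) is equivalent to p - 2q ≥ 8. Together they would need 8 ≤ p - 2q ≤ 3, which is impossible since 8 > 3. No point satisfies all constraints.

The feasible region is empty; the LP is infeasible.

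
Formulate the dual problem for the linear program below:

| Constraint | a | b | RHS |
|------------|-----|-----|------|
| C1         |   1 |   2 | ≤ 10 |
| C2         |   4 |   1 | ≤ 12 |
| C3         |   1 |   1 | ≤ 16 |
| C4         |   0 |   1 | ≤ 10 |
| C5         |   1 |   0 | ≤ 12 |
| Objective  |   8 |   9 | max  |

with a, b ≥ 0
Minimize: z = 10y1 + 12y2 + 16y3 + 10y4 + 12y5

Subject to:
  C1: -y1 - 4y2 - y3 - y5 ≤ -8
  C2: -2y1 - y2 - y3 - y4 ≤ -9
  y1, y2, y3, y4, y5 ≥ 0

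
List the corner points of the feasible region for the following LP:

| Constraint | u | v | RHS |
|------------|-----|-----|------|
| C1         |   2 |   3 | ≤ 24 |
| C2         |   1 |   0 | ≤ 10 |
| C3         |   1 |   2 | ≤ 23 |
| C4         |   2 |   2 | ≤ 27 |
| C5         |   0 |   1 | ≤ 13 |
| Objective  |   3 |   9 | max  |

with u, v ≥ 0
Each vertex is the intersection of two constraint boundaries that also satisfies all remaining constraints:
  u = 0 and v = 0 → (0, 0)
  u = 10 and v = 0 → (10, 0)
  2u + 3v = 24 and u = 10 → (10, 1.333)
  2u + 3v = 24 and u = 0 → (0, 8)

Vertices: (0, 0), (10, 0), (10, 1.333), (0, 8)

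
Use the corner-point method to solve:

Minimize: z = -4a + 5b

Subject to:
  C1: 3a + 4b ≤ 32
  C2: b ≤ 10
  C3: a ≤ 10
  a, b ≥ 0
a = 10, b = 0, z = -40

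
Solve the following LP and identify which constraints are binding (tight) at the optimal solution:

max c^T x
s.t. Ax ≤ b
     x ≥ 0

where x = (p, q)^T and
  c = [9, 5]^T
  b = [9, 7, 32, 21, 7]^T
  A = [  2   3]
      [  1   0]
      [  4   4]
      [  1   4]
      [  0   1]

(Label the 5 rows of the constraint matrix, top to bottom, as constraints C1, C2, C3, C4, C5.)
Optimal: p = 4.5, q = 0
Binding: C1, q ≥ 0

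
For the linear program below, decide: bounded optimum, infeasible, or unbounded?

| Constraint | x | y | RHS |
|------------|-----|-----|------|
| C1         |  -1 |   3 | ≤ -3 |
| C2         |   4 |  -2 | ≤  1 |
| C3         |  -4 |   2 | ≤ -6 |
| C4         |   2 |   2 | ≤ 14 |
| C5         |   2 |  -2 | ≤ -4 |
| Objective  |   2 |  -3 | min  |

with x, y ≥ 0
C2 requires 4x - 2y ≤ 1, while C3 (-4x + 2y ≤ -6) is equivalent to 4x - 2y ≥ 6. Together they would need 6 ≤ 4x - 2y ≤ 1, which is impossible since 6 > 1. No point satisfies all constraints.

Infeasible: no point satisfies all constraints simultaneously.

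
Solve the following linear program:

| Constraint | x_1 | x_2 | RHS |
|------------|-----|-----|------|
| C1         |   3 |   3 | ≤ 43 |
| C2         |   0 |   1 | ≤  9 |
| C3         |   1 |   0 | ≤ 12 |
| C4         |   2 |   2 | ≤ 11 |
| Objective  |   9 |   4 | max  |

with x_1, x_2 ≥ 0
Each vertex is the intersection of two constraint boundaries that also satisfies all remaining constraints:
  x_1 = 0 and x_2 = 0 → (0, 0)
  2x_1 + 2x_2 = 11 and x_2 = 0 → (5.5, 0)
  2x_1 + 2x_2 = 11 and x_1 = 0 → (0, 5.5)

Evaluating z = 9x_1 + 4x_2 at each vertex:
  (0, 0): z = 0
  (5.5, 0): z = 49.5
  (0, 5.5): z = 22

The maximum is at (5.5, 0) with z = 49.5.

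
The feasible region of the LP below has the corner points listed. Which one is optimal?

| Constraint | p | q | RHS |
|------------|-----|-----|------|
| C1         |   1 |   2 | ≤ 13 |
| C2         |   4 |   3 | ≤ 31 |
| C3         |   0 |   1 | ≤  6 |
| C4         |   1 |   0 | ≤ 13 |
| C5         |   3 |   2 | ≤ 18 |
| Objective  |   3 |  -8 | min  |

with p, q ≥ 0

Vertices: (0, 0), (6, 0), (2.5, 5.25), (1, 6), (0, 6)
(0, 6) with z = -48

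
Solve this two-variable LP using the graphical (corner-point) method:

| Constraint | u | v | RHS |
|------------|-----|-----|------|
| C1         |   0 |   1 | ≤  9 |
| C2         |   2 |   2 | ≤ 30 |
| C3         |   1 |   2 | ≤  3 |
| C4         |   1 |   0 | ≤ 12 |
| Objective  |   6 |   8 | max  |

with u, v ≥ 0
Each vertex is the intersection of two constraint boundaries that also satisfies all remaining constraints:
  u = 0 and v = 0 → (0, 0)
  u + 2v = 3 and v = 0 → (3, 0)
  u + 2v = 3 and u = 0 → (0, 1.5)

Evaluating z = 6u + 8v at each vertex:
  (0, 0): z = 0
  (3, 0): z = 18
  (0, 1.5): z = 12

The maximum is at (3, 0) with z = 18.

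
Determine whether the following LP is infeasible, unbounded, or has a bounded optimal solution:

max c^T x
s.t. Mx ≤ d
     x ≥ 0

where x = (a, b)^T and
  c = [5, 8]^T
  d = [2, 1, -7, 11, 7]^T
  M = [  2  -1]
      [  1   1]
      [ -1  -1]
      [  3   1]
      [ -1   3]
One constraint requires a + b ≤ 1, while the constraint -a - b ≤ -7 is equivalent to a + b ≥ 7. Together they would need 7 ≤ a + b ≤ 1, which is impossible since 7 > 1. No point satisfies all constraints.

Infeasible: no point satisfies all constraints simultaneously.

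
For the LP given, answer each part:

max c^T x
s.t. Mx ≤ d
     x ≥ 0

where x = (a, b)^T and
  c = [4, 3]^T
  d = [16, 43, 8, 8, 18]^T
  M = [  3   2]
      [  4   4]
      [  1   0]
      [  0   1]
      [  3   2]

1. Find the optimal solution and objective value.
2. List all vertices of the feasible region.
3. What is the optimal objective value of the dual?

1. a = 0, b = 8, z = 24
2. (0, 0), (5.333, 0), (0, 8)
3. 24 (by strong duality, equal to the primal optimum)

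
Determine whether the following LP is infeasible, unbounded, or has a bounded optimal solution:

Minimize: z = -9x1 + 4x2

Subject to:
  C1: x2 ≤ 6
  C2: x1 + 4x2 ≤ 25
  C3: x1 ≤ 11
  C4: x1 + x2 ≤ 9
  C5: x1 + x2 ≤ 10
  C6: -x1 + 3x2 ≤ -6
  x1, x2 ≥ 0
The point (9, 0) satisfies every constraint, so the LP is feasible; the constraints give x1 ≤ 11 and x2 ≤ 6, which with x1, x2 ≥ 0 keep the feasible region inside a bounded box. A feasible, bounded LP attains a finite optimum at a vertex.

Evaluating z = -9x1 + 4x2 at each vertex:
  (6, 0): z = -54
  (9, 0): z = -81
  (8.25, 0.75): z = -71.25

The LP has an optimal solution: (9, 0) with z = -81.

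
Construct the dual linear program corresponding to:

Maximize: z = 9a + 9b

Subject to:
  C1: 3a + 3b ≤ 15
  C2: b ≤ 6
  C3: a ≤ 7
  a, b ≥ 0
Minimize: z = 15y1 + 6y2 + 7y3

Subject to:
  C1: -3y1 - y3 ≤ -9
  C2: -3y1 - y2 ≤ -9
  y1, y2, y3 ≥ 0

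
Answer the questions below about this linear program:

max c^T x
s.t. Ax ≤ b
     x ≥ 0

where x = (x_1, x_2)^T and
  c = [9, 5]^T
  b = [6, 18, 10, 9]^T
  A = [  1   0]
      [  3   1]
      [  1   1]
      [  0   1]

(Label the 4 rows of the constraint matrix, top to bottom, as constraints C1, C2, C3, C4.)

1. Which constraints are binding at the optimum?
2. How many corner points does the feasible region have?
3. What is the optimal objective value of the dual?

1. C2, C3
2. 5
3. 66 (by strong duality, equal to the primal optimum)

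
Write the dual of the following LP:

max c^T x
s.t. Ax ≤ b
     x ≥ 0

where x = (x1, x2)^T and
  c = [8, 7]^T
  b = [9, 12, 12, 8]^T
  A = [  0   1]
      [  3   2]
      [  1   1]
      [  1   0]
Minimize: z = 9y1 + 12y2 + 12y3 + 8y4

Subject to:
  C1: -3y2 - y3 - y4 ≤ -8
  C2: -y1 - 2y2 - y3 ≤ -7
  y1, y2, y3, y4 ≥ 0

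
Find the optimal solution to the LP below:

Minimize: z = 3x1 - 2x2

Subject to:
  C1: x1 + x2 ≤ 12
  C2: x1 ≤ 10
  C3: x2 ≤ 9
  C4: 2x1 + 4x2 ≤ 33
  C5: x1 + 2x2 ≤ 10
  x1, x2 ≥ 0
Each vertex is the intersection of two constraint boundaries that also satisfies all remaining constraints:
  x1 = 0 and x2 = 0 → (0, 0)
  x1 = 10 and x1 + 2x2 = 10 → (10, 0)
  x1 + 2x2 = 10 and x1 = 0 → (0, 5)

Evaluating z = 3x1 - 2x2 at each vertex:
  (0, 0): z = 0
  (10, 0): z = 30
  (0, 5): z = -10

The minimum is at (0, 5) with z = -10.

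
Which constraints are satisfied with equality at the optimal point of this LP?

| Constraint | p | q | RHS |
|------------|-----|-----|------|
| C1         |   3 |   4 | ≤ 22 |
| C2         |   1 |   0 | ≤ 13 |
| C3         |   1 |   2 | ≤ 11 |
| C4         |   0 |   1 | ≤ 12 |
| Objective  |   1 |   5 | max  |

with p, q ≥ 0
Optimal: p = 0, q = 5.5
Slack at optimum:
  C1: slack = 0 (binding)
  C2: slack = 13
  C3: slack = 0 (binding)
  C4: slack = 6.5
  p ≥ 0: p = 0 (binding)
  q ≥ 0: q = 5.5
Binding constraints: C1, C3, p ≥ 0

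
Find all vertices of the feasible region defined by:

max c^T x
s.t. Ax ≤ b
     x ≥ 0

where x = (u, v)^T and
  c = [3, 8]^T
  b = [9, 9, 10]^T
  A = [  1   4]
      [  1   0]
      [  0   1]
Each vertex is the intersection of two constraint boundaries that also satisfies all remaining constraints:
  u = 0 and v = 0 → (0, 0)
  u + 4v = 9 and u = 9 → (9, 0)
  u + 4v = 9 and u = 0 → (0, 2.25)

Vertices: (0, 0), (9, 0), (0, 2.25)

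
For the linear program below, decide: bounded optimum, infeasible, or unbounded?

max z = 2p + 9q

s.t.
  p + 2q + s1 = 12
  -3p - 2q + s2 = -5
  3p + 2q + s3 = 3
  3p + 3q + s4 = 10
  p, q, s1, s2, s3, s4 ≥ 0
The row 3p + 2q + s3 = 3 with s3 ≥ 0 requires 3p + 2q ≤ 3, while the row -3p - 2q + s2 = -5 with s2 ≥ 0 is equivalent to 3p + 2q ≥ 5. Together they would need 5 ≤ 3p + 2q ≤ 3, which is impossible since 5 > 3. No point satisfies all constraints.

Infeasible — the constraint set is empty.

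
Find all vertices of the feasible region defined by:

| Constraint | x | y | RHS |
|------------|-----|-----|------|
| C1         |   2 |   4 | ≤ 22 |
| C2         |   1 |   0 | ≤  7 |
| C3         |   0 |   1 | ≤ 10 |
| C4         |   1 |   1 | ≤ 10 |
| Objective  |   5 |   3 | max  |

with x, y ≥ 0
Each vertex is the intersection of two constraint boundaries that also satisfies all remaining constraints:
  x = 0 and y = 0 → (0, 0)
  x = 7 and y = 0 → (7, 0)
  2x + 4y = 22 and x = 7 → (7, 2)
  2x + 4y = 22 and x = 0 → (0, 5.5)

Vertices: (0, 0), (7, 0), (7, 2), (0, 5.5)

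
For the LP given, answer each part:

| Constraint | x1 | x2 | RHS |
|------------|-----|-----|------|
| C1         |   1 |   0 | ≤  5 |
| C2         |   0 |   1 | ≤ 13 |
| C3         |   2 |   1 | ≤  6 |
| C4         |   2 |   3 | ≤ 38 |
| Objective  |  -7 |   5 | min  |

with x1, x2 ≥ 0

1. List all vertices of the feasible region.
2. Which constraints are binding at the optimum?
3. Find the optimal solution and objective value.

1. (0, 0), (3, 0), (0, 6)
2. C3, x2 ≥ 0
3. x1 = 3, x2 = 0, z = -21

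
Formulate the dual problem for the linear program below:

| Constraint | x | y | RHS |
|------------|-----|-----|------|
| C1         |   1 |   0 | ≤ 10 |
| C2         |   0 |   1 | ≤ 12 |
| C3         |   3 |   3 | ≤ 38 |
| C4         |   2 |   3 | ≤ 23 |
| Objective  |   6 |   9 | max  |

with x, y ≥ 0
Minimize: z = 10y1 + 12y2 + 38y3 + 23y4

Subject to:
  C1: -y1 - 3y3 - 2y4 ≤ -6
  C2: -y2 - 3y3 - 3y4 ≤ -9
  y1, y2, y3, y4 ≥ 0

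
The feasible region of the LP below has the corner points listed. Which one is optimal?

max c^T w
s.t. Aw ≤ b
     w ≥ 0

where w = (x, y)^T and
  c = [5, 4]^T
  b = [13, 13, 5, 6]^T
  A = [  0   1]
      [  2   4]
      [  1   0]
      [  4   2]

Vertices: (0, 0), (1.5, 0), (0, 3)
Evaluating z = 5x + 4y at each vertex:
  (0, 0): z = 0
  (1.5, 0): z = 7.5
  (0, 3): z = 12

The largest value is z = 12, attained at (0, 3).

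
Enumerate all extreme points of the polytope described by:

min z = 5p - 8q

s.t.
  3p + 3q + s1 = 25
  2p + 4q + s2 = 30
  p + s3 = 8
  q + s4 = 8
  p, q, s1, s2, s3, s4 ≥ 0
Each vertex is the intersection of two constraint boundaries that also satisfies all remaining constraints:
  p = 0 and q = 0 → (0, 0)
  p = 8 and q = 0 → (8, 0)
  3p + 3q = 25 and p = 8 → (8, 0.3333)
  3p + 3q = 25 and 2p + 4q = 30 → (1.667, 6.667)
  2p + 4q = 30 and p = 0 → (0, 7.5)

Vertices: (0, 0), (8, 0), (8, 0.3333), (1.667, 6.667), (0, 7.5)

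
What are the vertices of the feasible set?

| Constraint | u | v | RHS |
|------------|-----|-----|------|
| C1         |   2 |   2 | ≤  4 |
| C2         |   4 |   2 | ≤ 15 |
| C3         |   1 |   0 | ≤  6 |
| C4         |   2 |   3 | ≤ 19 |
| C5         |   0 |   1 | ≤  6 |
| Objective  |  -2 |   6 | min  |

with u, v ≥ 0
Each vertex is the intersection of two constraint boundaries that also satisfies all remaining constraints:
  u = 0 and v = 0 → (0, 0)
  2u + 2v = 4 and v = 0 → (2, 0)
  2u + 2v = 4 and u = 0 → (0, 2)

Vertices: (0, 0), (2, 0), (0, 2)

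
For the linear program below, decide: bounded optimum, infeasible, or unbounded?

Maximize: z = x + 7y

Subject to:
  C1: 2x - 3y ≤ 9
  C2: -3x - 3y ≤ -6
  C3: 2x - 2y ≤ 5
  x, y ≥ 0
Feasible point: (0, 2) satisfies every constraint, so the LP is feasible.
Direction d = (0, 1): for each constraint row a, a·d ≤ 0 —
  (2)(0) + (-3)(1) = -3 ≤ 0
  (-3)(0) + (-3)(1) = -3 ≤ 0
  (2)(0) + (-2)(1) = -2 ≤ 0
and d ≥ 0, so (0, 2) + t·d stays feasible for every t ≥ 0. Along this ray z = x + 7y changes by 7 per unit t, so z → +∞.

Unbounded — the objective can increase without bound over the feasible region.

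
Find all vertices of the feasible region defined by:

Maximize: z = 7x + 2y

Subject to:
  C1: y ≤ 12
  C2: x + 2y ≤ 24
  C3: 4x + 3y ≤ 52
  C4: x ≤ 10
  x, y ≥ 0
Each vertex is the intersection of two constraint boundaries that also satisfies all remaining constraints:
  x = 0 and y = 0 → (0, 0)
  x = 10 and y = 0 → (10, 0)
  4x + 3y = 52 and x = 10 → (10, 4)
  x + 2y = 24 and 4x + 3y = 52 → (6.4, 8.8)
  y = 12 and x + 2y = 24 → (0, 12)

Vertices: (0, 0), (10, 0), (10, 4), (6.4, 8.8), (0, 12)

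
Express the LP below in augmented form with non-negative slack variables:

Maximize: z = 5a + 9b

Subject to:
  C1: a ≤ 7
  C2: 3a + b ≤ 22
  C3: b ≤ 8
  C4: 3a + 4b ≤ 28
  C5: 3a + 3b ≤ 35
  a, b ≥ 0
max z = 5a + 9b

s.t.
  a + s1 = 7
  3a + b + s2 = 22
  b + s3 = 8
  3a + 4b + s4 = 28
  3a + 3b + s5 = 35
  a, b, s1, s2, s3, s4, s5 ≥ 0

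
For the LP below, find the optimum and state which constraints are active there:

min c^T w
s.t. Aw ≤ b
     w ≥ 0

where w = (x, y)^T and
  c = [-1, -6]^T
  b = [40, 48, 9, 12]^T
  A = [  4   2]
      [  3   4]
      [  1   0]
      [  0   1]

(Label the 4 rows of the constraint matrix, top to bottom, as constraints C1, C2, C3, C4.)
Optimal: x = 0, y = 12
Slack at optimum:
  C1: slack = 16
  C2: slack = 0 (binding)
  C3: slack = 9
  C4: slack = 0 (binding)
  x ≥ 0: x = 0 (binding)
  y ≥ 0: y = 12
Binding constraints: C2, C4, x ≥ 0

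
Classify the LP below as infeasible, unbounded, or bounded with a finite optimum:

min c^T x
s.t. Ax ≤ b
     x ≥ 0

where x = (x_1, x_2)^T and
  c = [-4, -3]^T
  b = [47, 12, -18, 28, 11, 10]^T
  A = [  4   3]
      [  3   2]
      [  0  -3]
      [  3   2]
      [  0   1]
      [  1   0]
The point (0, 6) satisfies every constraint, so the LP is feasible; the constraints give x_1 ≤ 10 and x_2 ≤ 11, which with x_1, x_2 ≥ 0 keep the feasible region inside a bounded box. A feasible, bounded LP attains a finite optimum at a vertex.

Evaluating z = -4x_1 - 3x_2 at each vertex:
  (0, 6): z = -18

Feasible with finite optimum z* = -18 at (0, 6).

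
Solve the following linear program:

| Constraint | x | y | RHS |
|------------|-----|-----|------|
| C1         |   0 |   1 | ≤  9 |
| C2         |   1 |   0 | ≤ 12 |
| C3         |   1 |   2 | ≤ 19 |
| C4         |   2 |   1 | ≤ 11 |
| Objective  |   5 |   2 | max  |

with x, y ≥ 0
Each vertex is the intersection of two constraint boundaries that also satisfies all remaining constraints:
  x = 0 and y = 0 → (0, 0)
  2x + y = 11 and y = 0 → (5.5, 0)
  y = 9 and x + 2y = 19 → (1, 9)
  y = 9 and x = 0 → (0, 9)

Evaluating z = 5x + 2y at each vertex:
  (0, 0): z = 0
  (5.5, 0): z = 27.5
  (1, 9): z = 23
  (0, 9): z = 18

The maximum is at (5.5, 0) with z = 27.5.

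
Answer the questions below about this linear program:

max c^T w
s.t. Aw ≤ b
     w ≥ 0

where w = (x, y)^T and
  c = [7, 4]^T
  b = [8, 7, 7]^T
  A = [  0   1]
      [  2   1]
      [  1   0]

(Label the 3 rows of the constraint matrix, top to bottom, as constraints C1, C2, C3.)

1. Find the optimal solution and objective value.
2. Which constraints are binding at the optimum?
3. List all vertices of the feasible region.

1. x = 0, y = 7, z = 28
2. C2, x ≥ 0
3. (0, 0), (3.5, 0), (0, 7)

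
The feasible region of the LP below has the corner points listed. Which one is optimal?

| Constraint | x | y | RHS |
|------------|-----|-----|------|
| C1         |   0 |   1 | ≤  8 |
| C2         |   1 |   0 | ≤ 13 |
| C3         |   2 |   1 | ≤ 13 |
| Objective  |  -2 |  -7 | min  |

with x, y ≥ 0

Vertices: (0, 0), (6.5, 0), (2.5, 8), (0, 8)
Evaluating z = -2x - 7y at each vertex:
  (0, 0): z = 0
  (6.5, 0): z = -13
  (2.5, 8): z = -61
  (0, 8): z = -56

The smallest value is z = -61, attained at (2.5, 8).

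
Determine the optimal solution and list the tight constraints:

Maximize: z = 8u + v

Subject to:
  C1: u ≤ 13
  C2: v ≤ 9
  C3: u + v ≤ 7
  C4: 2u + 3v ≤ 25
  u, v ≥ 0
Optimal: u = 7, v = 0
Binding: C3, v ≥ 0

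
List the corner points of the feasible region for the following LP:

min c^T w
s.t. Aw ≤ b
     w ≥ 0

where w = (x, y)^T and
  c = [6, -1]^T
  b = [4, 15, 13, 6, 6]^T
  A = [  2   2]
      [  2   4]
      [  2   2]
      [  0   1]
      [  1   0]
Each vertex is the intersection of two constraint boundaries that also satisfies all remaining constraints:
  x = 0 and y = 0 → (0, 0)
  2x + 2y = 4 and y = 0 → (2, 0)
  2x + 2y = 4 and x = 0 → (0, 2)

Vertices: (0, 0), (2, 0), (0, 2)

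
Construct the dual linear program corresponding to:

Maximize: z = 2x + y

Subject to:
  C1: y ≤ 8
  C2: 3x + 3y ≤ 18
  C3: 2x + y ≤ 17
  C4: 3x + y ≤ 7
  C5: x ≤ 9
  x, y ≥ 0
Minimize: z = 8y1 + 18y2 + 17y3 + 7y4 + 9y5

Subject to:
  C1: -3y2 - 2y3 - 3y4 - y5 ≤ -2
  C2: -y1 - 3y2 - y3 - y4 ≤ -1
  y1, y2, y3, y4, y5 ≥ 0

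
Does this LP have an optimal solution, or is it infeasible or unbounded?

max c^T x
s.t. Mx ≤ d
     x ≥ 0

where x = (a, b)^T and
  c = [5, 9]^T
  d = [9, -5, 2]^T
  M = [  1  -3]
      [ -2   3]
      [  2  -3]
One constraint requires 2a - 3b ≤ 2, while the constraint -2a + 3b ≤ -5 is equivalent to 2a - 3b ≥ 5. Together they would need 5 ≤ 2a - 3b ≤ 2, which is impossible since 5 > 2. No point satisfies all constraints.

Infeasible: no point satisfies all constraints simultaneously.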